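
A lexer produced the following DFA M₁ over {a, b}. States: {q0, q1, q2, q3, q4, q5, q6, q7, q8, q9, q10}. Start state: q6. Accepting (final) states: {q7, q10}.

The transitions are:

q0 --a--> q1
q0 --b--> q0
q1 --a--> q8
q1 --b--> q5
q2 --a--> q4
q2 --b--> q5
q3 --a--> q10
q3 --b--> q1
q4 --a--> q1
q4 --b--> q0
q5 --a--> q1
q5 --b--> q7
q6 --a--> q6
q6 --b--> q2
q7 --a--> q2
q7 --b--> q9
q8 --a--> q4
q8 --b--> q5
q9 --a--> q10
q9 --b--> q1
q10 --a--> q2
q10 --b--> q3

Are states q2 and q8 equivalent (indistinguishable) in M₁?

Yes

All states are reachable from the start state.
P0 = {q7,q10} | {q0,q1,q2,q3,q4,q5,q6,q8,q9}.
Refine {q0,q1,q2,q3,q4,q5,q6,q8,q9} on symbol a: members go to different blocks, giving {q0,q1,q2,q4,q5,q6,q8} and {q3,q9}.
Split {q0,q1,q2,q4,q5,q6,q8} by δ(·,b) → {q0,q1,q2,q4,q6,q8} and {q5}.
On input b, block {q0,q1,q2,q4,q6,q8} splits into {q0,q4,q6} and {q1,q2,q8}.
Split {q0,q4,q6} by δ(·,a) → {q0,q4} and {q6}.
Split {q1,q2,q8} by δ(·,a) → {q2,q8} and {q1}.
The partition is now stable with 7 blocks: {q7,q10} | {q0,q4} | {q3,q9} | {q5} | {q2,q8} | {q6} | {q1}.
q2 and q8 lie in the same block of the stable partition, so they are equivalent — no string distinguishes them.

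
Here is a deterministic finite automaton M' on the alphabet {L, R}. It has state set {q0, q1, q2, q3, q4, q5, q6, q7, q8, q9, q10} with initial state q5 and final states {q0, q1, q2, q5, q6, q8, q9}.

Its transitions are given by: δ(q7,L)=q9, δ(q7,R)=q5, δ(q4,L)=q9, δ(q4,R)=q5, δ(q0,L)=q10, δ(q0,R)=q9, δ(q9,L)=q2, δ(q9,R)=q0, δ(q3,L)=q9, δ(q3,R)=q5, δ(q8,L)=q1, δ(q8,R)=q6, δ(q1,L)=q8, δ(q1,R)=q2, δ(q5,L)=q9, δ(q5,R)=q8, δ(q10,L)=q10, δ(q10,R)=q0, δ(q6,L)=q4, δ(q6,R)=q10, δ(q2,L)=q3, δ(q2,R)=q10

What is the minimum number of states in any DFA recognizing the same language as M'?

7

States {q7} cannot be reached from the start state, so discard them.
Initial partition by acceptance: {q0,q1,q2,q5,q6,q8,q9} | {q3,q4,q10}.
Refine {q0,q1,q2,q5,q6,q8,q9} on symbol L: members go to different blocks, giving {q1,q5,q8,q9} and {q0,q2,q6}.
On input L, block {q1,q5,q8,q9} splits into {q1,q5,q8} and {q9}.
On input L, block {q1,q5,q8} splits into {q1,q8} and {q5}.
Refine {q3,q4,q10} on symbol L: members go to different blocks, giving {q3,q4} and {q10}.
Refine {q0,q2,q6} on symbol L: members go to different blocks, giving {q2,q6} and {q0}.
No further refinement is possible. Final partition (7 blocks): {q1,q8} | {q3,q4} | {q2,q6} | {q9} | {q5} | {q10} | {q0}.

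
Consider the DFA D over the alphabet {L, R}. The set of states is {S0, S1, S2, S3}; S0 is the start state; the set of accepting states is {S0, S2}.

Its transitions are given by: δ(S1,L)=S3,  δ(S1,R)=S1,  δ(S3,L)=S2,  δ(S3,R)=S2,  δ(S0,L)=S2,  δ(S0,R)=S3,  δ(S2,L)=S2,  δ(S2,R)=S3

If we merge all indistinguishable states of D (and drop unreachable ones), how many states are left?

First remove the unreachable states {S1}; 3 states remain.
Initial partition by acceptance: {S0,S2} | {S3}.
The partition is now stable with 2 blocks: {S0,S2} | {S3}.

2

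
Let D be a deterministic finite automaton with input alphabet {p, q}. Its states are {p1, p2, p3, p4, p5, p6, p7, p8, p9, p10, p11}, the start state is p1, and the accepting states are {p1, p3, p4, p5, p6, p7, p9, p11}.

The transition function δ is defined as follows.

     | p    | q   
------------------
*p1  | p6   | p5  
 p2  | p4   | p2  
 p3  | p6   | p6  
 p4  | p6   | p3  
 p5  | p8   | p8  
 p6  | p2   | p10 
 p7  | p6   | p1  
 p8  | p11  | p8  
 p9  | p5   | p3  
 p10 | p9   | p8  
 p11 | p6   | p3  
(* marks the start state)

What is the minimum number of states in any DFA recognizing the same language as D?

Reachable states from the start: {p1,p2,p3,p4,p5,p6,p8,p9,p10,p11}. Unreachable: {p7} — drop them.
Initial partition by acceptance: {p1,p3,p4,p5,p6,p9,p11} | {p2,p8,p10}.
Refine {p1,p3,p4,p5,p6,p9,p11} on symbol p: members go to different blocks, giving {p1,p3,p4,p9,p11} and {p5,p6}.
Refine {p1,p3,p4,p9,p11} on symbol q: members go to different blocks, giving {p4,p9,p11} and {p1,p3}.
The partition is now stable with 4 blocks: {p4,p9,p11} | {p2,p8,p10} | {p5,p6} | {p1,p3}.

4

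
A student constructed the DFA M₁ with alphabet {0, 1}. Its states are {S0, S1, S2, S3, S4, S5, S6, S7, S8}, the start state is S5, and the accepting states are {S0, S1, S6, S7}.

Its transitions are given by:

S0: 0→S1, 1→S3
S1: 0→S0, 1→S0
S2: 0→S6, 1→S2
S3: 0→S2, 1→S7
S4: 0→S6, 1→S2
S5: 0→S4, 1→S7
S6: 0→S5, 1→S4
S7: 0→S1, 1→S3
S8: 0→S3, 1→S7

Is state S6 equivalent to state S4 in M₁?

States {S8} cannot be reached from the start state, so discard them.
P0 = {S0,S1,S6,S7} | {S2,S3,S4,S5}.
On input 0, block {S0,S1,S6,S7} splits into {S0,S1,S7} and {S6}.
On input 1, block {S0,S1,S7} splits into {S0,S7} and {S1}.
On input 0, block {S2,S3,S4,S5} splits into {S2,S4} and {S3,S5}.
No further refinement is possible. Final partition (5 blocks): {S0,S7} | {S2,S4} | {S6} | {S1} | {S3,S5}.
S6 and S4 end up in different blocks, so they are distinguishable. For instance, the string 'ε' is accepted from only S6.

No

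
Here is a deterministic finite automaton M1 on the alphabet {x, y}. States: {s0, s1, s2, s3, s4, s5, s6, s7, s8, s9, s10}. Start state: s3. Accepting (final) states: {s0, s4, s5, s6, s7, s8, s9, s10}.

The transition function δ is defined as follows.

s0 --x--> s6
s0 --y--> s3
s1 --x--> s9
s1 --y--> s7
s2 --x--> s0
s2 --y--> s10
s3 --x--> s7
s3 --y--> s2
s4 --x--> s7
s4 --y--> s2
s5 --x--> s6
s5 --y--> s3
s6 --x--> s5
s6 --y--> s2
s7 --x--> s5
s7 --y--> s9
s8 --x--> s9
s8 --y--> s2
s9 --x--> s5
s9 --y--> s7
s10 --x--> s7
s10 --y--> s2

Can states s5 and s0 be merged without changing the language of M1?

Yes

Reachable states from the start: {s0,s2,s3,s5,s6,s7,s9,s10}. Unreachable: {s1,s4,s8} — drop them.
P0 = {s0,s5,s6,s7,s9,s10} | {s2,s3}.
Refine {s0,s5,s6,s7,s9,s10} on symbol y: members go to different blocks, giving {s0,s5,s6,s10} and {s7,s9}.
On input x, block {s0,s5,s6,s10} splits into {s0,s5,s6} and {s10}.
On input x, block {s2,s3} splits into {s2} and {s3}.
Split {s0,s5,s6} by δ(·,y) → {s0,s5} and {s6}.
Stable partition: {s0,s5} | {s2} | {s7,s9} | {s10} | {s3} | {s6} — 6 equivalence classes.
s5 and s0 lie in the same block of the stable partition, so they are equivalent — no string distinguishes them.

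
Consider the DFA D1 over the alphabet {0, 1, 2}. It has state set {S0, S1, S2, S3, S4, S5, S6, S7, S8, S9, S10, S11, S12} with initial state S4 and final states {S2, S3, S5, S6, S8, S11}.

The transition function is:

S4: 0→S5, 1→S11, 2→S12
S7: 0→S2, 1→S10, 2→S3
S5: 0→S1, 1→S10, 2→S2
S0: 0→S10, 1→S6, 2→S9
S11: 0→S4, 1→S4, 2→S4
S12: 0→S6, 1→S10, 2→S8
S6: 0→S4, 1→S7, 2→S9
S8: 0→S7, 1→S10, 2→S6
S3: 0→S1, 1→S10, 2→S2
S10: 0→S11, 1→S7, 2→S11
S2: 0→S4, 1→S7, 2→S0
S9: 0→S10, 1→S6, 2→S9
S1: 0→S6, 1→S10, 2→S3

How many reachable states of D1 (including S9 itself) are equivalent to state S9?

Start with accepting vs non-accepting: {S2,S3,S5,S6,S8,S11} | {S0,S1,S4,S7,S9,S10,S12}.
On input 2, block {S2,S3,S5,S6,S8,S11} splits into {S2,S6,S11} and {S3,S5,S8}.
On input 0, block {S0,S1,S4,S7,S9,S10,S12} splits into {S1,S7,S10,S12} and {S0,S9} and {S4}.
On input 1, block {S2,S6,S11} splits into {S2,S6} and {S11}.
On input 0, block {S1,S7,S10,S12} splits into {S1,S7,S12} and {S10}.
The partition is now stable with 7 blocks: {S2,S6} | {S1,S7,S12} | {S3,S5,S8} | {S0,S9} | {S4} | {S11} | {S10}.
State S9 belongs to the block {S0,S9}, which has 2 states.

2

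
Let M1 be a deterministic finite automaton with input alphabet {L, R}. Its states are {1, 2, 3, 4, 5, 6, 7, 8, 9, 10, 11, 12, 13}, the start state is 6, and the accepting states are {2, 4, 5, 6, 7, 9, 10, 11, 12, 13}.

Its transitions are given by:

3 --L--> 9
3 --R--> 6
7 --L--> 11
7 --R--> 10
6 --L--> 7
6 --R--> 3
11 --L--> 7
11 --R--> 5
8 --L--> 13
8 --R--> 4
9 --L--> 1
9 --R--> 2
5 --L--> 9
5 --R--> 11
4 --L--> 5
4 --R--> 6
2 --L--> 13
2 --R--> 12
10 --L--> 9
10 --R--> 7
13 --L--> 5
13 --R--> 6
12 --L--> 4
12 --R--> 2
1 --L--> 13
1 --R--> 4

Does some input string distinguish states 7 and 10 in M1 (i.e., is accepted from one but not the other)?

Yes

States {8} cannot be reached from the start state, so discard them.
Start with accepting vs non-accepting: {2,4,5,6,7,9,10,11,12,13} | {1,3}.
Split {2,4,5,6,7,9,10,11,12,13} by δ(·,L) → {2,4,5,6,7,10,11,12,13} and {9}.
On input L, block {2,4,5,6,7,10,11,12,13} splits into {2,4,6,7,11,12,13} and {5,10}.
Split {2,4,6,7,11,12,13} by δ(·,L) → {2,6,7,11,12} and {4,13}.
On input L, block {2,6,7,11,12} splits into {6,7,11} and {2,12}.
On input R, block {6,7,11} splits into {7,11} and {6}.
Split {1,3} by δ(·,L) → {1} and {3}.
Stable partition: {7,11} | {1} | {9} | {5,10} | {4,13} | {2,12} | {6} | {3} — 8 equivalence classes.
7 and 10 end up in different blocks, so they are distinguishable. For instance, the string 'LL' is accepted from only 7.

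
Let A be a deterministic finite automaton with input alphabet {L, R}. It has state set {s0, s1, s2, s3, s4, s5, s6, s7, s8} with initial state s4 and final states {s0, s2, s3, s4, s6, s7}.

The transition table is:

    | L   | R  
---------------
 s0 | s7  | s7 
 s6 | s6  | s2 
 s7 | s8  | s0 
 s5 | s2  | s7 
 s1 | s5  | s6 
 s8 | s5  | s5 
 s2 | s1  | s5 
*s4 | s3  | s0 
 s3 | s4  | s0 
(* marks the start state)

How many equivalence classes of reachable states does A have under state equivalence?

8

P0 = {s0,s2,s3,s4,s6,s7} | {s1,s5,s8}.
Refine {s0,s2,s3,s4,s6,s7} on symbol L: members go to different blocks, giving {s0,s3,s4,s6} and {s2,s7}.
Split {s0,s3,s4,s6} by δ(·,L) → {s3,s4,s6} and {s0}.
Split {s3,s4,s6} by δ(·,R) → {s3,s4} and {s6}.
On input L, block {s1,s5,s8} splits into {s1,s8} and {s5}.
Refine {s1,s8} on symbol R: members go to different blocks, giving {s1} and {s8}.
On input L, block {s2,s7} splits into {s2} and {s7}.
Stable partition: {s3,s4} | {s1} | {s2} | {s0} | {s6} | {s5} | {s8} | {s7} — 8 equivalence classes.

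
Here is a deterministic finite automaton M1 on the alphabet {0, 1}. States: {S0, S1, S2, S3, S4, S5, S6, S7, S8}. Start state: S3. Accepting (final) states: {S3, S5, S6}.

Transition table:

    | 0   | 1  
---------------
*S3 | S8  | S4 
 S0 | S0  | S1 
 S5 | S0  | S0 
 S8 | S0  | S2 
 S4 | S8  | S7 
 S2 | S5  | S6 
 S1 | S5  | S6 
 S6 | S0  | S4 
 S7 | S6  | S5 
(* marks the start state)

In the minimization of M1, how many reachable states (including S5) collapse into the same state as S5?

3

Every state is reachable, so we keep all 9.
Initial partition by acceptance: {S3,S5,S6} | {S0,S1,S2,S4,S7,S8}.
On input 0, block {S0,S1,S2,S4,S7,S8} splits into {S0,S4,S8} and {S1,S2,S7}.
Stable partition: {S3,S5,S6} | {S0,S4,S8} | {S1,S2,S7} — 3 equivalence classes.
State S5 belongs to the block {S3,S5,S6}, which has 3 states.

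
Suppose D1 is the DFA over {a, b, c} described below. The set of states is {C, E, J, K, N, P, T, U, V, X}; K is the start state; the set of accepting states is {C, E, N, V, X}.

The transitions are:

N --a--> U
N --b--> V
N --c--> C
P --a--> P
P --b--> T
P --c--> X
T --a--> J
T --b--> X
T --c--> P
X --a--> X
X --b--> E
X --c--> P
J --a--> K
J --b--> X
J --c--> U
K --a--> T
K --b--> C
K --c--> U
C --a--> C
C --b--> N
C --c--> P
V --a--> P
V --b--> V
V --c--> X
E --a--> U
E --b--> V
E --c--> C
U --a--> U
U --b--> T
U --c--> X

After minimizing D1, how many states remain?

4

All states are reachable from the start state.
Start with accepting vs non-accepting: {C,E,N,V,X} | {J,K,P,T,U}.
Refine {C,E,N,V,X} on symbol a: members go to different blocks, giving {E,N,V} and {C,X}.
Split {J,K,P,T,U} by δ(·,b) → {J,K,T} and {P,U}.
The partition is now stable with 4 blocks: {E,N,V} | {J,K,T} | {C,X} | {P,U}.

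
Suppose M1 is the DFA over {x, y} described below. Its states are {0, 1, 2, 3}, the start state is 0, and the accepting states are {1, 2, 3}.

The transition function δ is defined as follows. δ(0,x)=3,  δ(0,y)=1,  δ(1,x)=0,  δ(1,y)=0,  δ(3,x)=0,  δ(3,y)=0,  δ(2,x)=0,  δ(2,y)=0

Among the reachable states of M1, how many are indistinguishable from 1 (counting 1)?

2

States {2} cannot be reached from the start state, so discard them.
Initial partition by acceptance: {1,3} | {0}.
No further refinement is possible. Final partition (2 blocks): {1,3} | {0}.
The equivalence class containing 1 is {1,3}, of size 2.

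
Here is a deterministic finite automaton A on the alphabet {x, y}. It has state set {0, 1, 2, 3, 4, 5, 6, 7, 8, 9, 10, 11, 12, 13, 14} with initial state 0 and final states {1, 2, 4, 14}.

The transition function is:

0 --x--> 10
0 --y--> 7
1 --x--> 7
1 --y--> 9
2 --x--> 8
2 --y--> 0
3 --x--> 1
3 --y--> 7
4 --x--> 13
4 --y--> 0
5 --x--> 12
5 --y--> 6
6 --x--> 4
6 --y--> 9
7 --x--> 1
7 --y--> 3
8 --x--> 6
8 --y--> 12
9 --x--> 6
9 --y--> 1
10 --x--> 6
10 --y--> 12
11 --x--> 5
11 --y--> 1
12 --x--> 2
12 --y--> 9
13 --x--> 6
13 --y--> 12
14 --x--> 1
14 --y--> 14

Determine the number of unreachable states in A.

3

BFS from 0 reaches {0, 1, 2, 3, 4, 6, 7, 8, 9, 10, 12, 13}; the 3 state(s) 5, 11, 14 are never visited.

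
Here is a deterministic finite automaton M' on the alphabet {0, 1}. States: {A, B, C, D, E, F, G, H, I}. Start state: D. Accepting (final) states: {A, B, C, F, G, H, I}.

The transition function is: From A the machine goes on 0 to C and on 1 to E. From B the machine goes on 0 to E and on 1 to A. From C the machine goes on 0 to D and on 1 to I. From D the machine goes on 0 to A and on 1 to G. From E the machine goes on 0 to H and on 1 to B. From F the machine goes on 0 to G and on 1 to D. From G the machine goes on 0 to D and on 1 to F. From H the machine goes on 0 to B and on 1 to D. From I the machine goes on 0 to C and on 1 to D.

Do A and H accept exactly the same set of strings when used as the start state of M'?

Yes

All states are reachable from the start state.
P0 = {A,B,C,F,G,H,I} | {D,E}.
Split {A,B,C,F,G,H,I} by δ(·,0) → {A,F,H,I} and {B,C,G}.
No further refinement is possible. Final partition (3 blocks): {A,F,H,I} | {D,E} | {B,C,G}.
A and H lie in the same block of the stable partition, so they are equivalent — no string distinguishes them.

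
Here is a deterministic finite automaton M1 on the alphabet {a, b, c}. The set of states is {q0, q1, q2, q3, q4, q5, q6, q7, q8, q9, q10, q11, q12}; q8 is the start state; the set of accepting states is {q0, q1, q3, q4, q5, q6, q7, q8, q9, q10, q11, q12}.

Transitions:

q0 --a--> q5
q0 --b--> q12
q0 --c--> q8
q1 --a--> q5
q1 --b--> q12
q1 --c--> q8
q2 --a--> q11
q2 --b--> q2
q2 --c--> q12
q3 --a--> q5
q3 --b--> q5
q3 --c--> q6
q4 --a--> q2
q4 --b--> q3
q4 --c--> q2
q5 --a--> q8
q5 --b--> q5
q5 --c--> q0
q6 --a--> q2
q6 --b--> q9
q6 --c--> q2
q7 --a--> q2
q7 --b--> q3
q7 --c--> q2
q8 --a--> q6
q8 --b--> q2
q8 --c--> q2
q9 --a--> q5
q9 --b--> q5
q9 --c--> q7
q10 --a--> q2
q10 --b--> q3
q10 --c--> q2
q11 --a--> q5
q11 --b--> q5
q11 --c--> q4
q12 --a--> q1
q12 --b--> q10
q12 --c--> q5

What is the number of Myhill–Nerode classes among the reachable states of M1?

All states are reachable from the start state.
Start with accepting vs non-accepting: {q0,q1,q3,q4,q5,q6,q7,q8,q9,q10,q11,q12} | {q2}.
On input a, block {q0,q1,q3,q4,q5,q6,q7,q8,q9,q10,q11,q12} splits into {q0,q1,q3,q5,q8,q9,q11,q12} and {q4,q6,q7,q10}.
On input a, block {q0,q1,q3,q5,q8,q9,q11,q12} splits into {q0,q1,q3,q5,q9,q11,q12} and {q8}.
Split {q0,q1,q3,q5,q9,q11,q12} by δ(·,a) → {q0,q1,q3,q9,q11,q12} and {q5}.
Split {q0,q1,q3,q9,q11,q12} by δ(·,a) → {q0,q1,q3,q9,q11} and {q12}.
Split {q0,q1,q3,q9,q11} by δ(·,b) → {q3,q9,q11} and {q0,q1}.
The partition is now stable with 7 blocks: {q3,q9,q11} | {q2} | {q4,q6,q7,q10} | {q8} | {q5} | {q12} | {q0,q1}.

7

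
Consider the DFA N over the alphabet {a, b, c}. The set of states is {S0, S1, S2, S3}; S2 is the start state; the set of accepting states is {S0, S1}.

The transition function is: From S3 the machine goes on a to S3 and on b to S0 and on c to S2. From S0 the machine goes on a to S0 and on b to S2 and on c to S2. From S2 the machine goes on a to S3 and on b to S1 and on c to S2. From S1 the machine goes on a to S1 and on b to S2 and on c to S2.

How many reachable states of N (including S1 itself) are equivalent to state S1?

2

All states are reachable from the start state.
P0 = {S0,S1} | {S2,S3}.
The partition is now stable with 2 blocks: {S0,S1} | {S2,S3}.
The equivalence class containing S1 is {S0,S1}, of size 2.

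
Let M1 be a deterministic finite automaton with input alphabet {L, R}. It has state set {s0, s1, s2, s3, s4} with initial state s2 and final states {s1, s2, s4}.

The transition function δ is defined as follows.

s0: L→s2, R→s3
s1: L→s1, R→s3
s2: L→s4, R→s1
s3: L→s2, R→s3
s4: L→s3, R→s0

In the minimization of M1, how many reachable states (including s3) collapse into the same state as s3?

P0 = {s1,s2,s4} | {s0,s3}.
Split {s1,s2,s4} by δ(·,L) → {s1,s2} and {s4}.
On input L, block {s1,s2} splits into {s1} and {s2}.
Stable partition: {s1} | {s0,s3} | {s4} | {s2} — 4 equivalence classes.
State s3 belongs to the block {s0,s3}, which has 2 states.

2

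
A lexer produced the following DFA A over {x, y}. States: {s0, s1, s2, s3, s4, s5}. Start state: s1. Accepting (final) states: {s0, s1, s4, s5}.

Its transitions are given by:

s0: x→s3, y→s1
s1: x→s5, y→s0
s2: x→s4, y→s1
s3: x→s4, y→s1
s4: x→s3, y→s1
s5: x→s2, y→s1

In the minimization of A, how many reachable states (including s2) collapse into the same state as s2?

2

Every state is reachable, so we keep all 6.
Start with accepting vs non-accepting: {s0,s1,s4,s5} | {s2,s3}.
Split {s0,s1,s4,s5} by δ(·,x) → {s0,s4,s5} and {s1}.
The partition is now stable with 3 blocks: {s0,s4,s5} | {s2,s3} | {s1}.
State s2 belongs to the block {s2,s3}, which has 2 states.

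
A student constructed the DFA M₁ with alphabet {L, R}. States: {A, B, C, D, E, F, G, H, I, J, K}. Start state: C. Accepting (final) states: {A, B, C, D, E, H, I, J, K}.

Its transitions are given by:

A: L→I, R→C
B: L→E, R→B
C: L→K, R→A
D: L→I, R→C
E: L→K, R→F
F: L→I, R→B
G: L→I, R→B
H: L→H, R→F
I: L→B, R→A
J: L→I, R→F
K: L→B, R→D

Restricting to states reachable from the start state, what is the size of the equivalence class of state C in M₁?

3

Reachable states from the start: {A,B,C,D,E,F,I,K}. Unreachable: {G,H,J} — drop them.
Start with accepting vs non-accepting: {A,B,C,D,E,I,K} | {F}.
Refine {A,B,C,D,E,I,K} on symbol R: members go to different blocks, giving {A,B,C,D,I,K} and {E}.
Refine {A,B,C,D,I,K} on symbol L: members go to different blocks, giving {A,C,D,I,K} and {B}.
Refine {A,C,D,I,K} on symbol L: members go to different blocks, giving {A,C,D} and {I,K}.
Stable partition: {A,C,D} | {F} | {E} | {B} | {I,K} — 5 equivalence classes.
State C belongs to the block {A,C,D}, which has 3 states.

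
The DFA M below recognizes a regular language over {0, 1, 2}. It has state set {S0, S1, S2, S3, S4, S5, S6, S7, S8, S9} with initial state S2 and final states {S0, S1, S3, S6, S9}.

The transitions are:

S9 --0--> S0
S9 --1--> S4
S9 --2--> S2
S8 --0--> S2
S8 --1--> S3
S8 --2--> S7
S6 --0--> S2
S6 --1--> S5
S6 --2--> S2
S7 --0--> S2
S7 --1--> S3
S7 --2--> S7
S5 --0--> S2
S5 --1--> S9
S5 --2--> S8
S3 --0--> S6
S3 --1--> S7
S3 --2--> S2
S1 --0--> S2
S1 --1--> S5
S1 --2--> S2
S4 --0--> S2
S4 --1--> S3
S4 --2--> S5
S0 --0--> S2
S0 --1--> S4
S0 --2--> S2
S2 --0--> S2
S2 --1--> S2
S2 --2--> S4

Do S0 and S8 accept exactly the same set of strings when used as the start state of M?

Reachable states from the start: {S0,S2,S3,S4,S5,S6,S7,S8,S9}. Unreachable: {S1} — drop them.
Start with accepting vs non-accepting: {S0,S3,S6,S9} | {S2,S4,S5,S7,S8}.
Split {S0,S3,S6,S9} by δ(·,0) → {S0,S6} and {S3,S9}.
On input 1, block {S2,S4,S5,S7,S8} splits into {S4,S5,S7,S8} and {S2}.
No further refinement is possible. Final partition (4 blocks): {S0,S6} | {S4,S5,S7,S8} | {S3,S9} | {S2}.
S0 and S8 end up in different blocks, so they are distinguishable. For instance, the string 'ε' is accepted from only S0.

No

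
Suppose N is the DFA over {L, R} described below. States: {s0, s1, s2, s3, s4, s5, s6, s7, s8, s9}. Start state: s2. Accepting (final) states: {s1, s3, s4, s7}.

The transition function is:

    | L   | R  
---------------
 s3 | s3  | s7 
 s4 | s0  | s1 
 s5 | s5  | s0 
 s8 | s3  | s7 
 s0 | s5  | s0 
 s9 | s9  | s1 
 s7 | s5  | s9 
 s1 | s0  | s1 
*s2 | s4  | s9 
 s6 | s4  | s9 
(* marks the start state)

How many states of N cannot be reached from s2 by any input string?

Starting at s2 and following transitions, the reachable set is {s0, s1, s2, s4, s5, s9}. That leaves s3, s6, s7, s8 unreachable — 4 in total.

4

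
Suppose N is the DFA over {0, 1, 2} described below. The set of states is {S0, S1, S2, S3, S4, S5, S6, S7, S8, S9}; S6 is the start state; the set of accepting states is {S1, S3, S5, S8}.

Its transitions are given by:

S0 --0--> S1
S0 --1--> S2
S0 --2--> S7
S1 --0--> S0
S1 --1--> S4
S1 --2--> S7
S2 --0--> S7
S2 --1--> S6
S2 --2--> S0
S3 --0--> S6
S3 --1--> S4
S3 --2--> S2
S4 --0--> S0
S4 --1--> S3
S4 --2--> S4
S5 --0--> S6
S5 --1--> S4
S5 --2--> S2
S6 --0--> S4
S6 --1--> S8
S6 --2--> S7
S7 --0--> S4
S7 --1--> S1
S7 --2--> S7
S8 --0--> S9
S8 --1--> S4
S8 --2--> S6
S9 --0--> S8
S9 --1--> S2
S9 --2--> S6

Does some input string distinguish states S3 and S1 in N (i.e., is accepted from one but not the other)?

Yes

First remove the unreachable states {S5}; 9 states remain.
P0 = {S1,S3,S8} | {S0,S2,S4,S6,S7,S9}.
Split {S0,S2,S4,S6,S7,S9} by δ(·,0) → {S2,S4,S6,S7} and {S0,S9}.
On input 0, block {S1,S3,S8} splits into {S1,S8} and {S3}.
Refine {S2,S4,S6,S7} on symbol 0: members go to different blocks, giving {S2,S6,S7} and {S4}.
Refine {S2,S6,S7} on symbol 0: members go to different blocks, giving {S6,S7} and {S2}.
Stable partition: {S1,S8} | {S6,S7} | {S0,S9} | {S3} | {S4} | {S2} — 6 equivalence classes.
S3 and S1 end up in different blocks, so they are distinguishable. For instance, the string '00' is accepted from only S1.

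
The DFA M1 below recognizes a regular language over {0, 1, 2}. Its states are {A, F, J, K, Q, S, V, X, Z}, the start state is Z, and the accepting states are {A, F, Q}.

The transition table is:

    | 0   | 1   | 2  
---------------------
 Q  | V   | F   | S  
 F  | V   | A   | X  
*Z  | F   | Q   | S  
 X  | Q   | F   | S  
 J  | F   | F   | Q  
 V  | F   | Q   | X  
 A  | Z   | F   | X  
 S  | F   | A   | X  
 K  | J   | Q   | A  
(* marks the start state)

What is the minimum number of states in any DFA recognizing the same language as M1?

States {J,K} cannot be reached from the start state, so discard them.
Initial partition by acceptance: {A,F,Q} | {S,V,X,Z}.
Stable partition: {A,F,Q} | {S,V,X,Z} — 2 equivalence classes.

2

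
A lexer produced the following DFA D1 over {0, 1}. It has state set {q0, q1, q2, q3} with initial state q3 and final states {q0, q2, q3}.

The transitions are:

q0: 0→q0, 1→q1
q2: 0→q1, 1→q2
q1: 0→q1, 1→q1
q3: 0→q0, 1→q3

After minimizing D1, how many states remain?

3

Reachable states from the start: {q0,q1,q3}. Unreachable: {q2} — drop them.
P0 = {q0,q3} | {q1}.
On input 1, block {q0,q3} splits into {q0} and {q3}.
The partition is now stable with 3 blocks: {q0} | {q1} | {q3}.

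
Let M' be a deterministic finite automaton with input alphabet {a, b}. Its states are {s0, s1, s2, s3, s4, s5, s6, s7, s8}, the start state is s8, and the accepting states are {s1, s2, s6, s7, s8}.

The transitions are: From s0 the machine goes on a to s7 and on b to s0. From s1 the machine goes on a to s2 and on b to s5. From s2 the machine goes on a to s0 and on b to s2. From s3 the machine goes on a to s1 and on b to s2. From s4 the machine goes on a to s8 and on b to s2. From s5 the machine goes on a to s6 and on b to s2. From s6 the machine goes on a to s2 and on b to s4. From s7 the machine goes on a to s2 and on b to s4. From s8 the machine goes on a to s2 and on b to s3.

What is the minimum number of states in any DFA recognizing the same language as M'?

All states are reachable from the start state.
Start with accepting vs non-accepting: {s1,s2,s6,s7,s8} | {s0,s3,s4,s5}.
Split {s1,s2,s6,s7,s8} by δ(·,a) → {s1,s6,s7,s8} and {s2}.
On input b, block {s0,s3,s4,s5} splits into {s3,s4,s5} and {s0}.
The partition is now stable with 4 blocks: {s1,s6,s7,s8} | {s3,s4,s5} | {s2} | {s0}.

4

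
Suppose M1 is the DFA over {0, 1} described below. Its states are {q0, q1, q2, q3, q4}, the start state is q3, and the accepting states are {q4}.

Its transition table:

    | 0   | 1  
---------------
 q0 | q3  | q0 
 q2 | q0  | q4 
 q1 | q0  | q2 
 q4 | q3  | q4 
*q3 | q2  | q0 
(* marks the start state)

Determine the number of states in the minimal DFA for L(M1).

4

First remove the unreachable states {q1}; 4 states remain.
P0 = {q4} | {q0,q2,q3}.
Split {q0,q2,q3} by δ(·,1) → {q0,q3} and {q2}.
On input 0, block {q0,q3} splits into {q0} and {q3}.
No further refinement is possible. Final partition (4 blocks): {q4} | {q0} | {q2} | {q3}.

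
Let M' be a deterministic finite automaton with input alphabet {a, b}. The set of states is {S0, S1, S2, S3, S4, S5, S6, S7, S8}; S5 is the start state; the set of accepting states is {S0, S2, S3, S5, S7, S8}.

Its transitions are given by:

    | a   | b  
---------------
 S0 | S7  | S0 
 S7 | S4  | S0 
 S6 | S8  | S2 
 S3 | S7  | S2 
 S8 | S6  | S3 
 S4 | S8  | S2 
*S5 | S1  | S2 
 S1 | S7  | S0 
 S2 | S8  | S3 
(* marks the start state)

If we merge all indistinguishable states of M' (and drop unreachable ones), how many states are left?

3

Every state is reachable, so we keep all 9.
Initial partition by acceptance: {S0,S2,S3,S5,S7,S8} | {S1,S4,S6}.
Split {S0,S2,S3,S5,S7,S8} by δ(·,a) → {S0,S2,S3} and {S5,S7,S8}.
Stable partition: {S0,S2,S3} | {S1,S4,S6} | {S5,S7,S8} — 3 equivalence classes.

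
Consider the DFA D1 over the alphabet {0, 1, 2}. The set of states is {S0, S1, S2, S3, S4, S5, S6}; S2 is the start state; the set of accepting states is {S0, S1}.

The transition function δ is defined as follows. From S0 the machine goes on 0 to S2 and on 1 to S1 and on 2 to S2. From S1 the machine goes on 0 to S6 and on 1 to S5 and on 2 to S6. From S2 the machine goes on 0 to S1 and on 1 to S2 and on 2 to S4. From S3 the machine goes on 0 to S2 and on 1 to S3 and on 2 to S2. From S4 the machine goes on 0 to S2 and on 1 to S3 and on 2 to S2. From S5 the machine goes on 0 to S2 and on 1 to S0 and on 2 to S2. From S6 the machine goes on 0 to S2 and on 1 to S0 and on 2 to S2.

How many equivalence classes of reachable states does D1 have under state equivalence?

5

Every state is reachable, so we keep all 7.
Start with accepting vs non-accepting: {S0,S1} | {S2,S3,S4,S5,S6}.
On input 1, block {S0,S1} splits into {S0} and {S1}.
Refine {S2,S3,S4,S5,S6} on symbol 0: members go to different blocks, giving {S3,S4,S5,S6} and {S2}.
Refine {S3,S4,S5,S6} on symbol 1: members go to different blocks, giving {S3,S4} and {S5,S6}.
No further refinement is possible. Final partition (5 blocks): {S0} | {S3,S4} | {S1} | {S2} | {S5,S6}.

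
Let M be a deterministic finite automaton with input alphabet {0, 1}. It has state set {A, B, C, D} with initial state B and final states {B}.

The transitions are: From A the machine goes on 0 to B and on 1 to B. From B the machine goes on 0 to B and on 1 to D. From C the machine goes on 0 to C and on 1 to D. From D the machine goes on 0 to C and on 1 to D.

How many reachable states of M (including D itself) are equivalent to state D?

States {A} cannot be reached from the start state, so discard them.
Initial partition by acceptance: {B} | {C,D}.
No further refinement is possible. Final partition (2 blocks): {B} | {C,D}.
State D belongs to the block {C,D}, which has 2 states.

2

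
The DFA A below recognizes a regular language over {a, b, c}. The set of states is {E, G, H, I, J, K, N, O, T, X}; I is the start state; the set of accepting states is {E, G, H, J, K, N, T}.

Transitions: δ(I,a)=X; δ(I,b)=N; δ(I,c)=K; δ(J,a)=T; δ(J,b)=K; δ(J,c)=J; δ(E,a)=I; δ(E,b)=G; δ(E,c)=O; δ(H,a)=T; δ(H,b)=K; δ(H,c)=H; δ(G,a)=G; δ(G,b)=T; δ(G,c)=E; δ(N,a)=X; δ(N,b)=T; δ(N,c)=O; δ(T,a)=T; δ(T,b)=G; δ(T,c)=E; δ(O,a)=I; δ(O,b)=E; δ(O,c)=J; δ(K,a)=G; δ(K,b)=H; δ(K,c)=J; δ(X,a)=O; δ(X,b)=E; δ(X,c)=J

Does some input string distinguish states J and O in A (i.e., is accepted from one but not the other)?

All states are reachable from the start state.
P0 = {E,G,H,J,K,N,T} | {I,O,X}.
Split {E,G,H,J,K,N,T} by δ(·,a) → {G,H,J,K,T} and {E,N}.
Split {G,H,J,K,T} by δ(·,c) → {H,J,K} and {G,T}.
Stable partition: {H,J,K} | {I,O,X} | {E,N} | {G,T} — 4 equivalence classes.
J and O end up in different blocks, so they are distinguishable. For instance, the string 'ε' is accepted from only J.

Yes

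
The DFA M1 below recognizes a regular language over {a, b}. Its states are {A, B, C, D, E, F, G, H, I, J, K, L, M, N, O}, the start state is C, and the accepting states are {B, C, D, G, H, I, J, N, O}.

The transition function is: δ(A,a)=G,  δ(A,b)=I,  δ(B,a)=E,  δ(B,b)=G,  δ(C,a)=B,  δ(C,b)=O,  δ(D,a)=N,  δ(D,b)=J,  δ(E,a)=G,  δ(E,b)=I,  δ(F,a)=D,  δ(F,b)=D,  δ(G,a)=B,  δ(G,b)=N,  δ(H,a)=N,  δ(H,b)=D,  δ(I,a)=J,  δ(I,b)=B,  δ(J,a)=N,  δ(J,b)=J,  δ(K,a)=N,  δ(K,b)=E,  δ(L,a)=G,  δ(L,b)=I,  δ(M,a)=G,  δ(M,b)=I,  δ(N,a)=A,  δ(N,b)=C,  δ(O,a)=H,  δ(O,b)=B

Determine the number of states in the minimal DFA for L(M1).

Reachable states from the start: {A,B,C,D,E,G,H,I,J,N,O}. Unreachable: {F,K,L,M} — drop them.
Start with accepting vs non-accepting: {B,C,D,G,H,I,J,N,O} | {A,E}.
Refine {B,C,D,G,H,I,J,N,O} on symbol a: members go to different blocks, giving {C,D,G,H,I,J,O} and {B,N}.
Refine {C,D,G,H,I,J,O} on symbol a: members go to different blocks, giving {C,D,G,H,J} and {I,O}.
Split {C,D,G,H,J} by δ(·,b) → {D,H,J} and {C} and {G}.
Split {B,N} by δ(·,b) → {B} and {N}.
Stable partition: {D,H,J} | {A,E} | {B} | {I,O} | {C} | {G} | {N} — 7 equivalence classes.

7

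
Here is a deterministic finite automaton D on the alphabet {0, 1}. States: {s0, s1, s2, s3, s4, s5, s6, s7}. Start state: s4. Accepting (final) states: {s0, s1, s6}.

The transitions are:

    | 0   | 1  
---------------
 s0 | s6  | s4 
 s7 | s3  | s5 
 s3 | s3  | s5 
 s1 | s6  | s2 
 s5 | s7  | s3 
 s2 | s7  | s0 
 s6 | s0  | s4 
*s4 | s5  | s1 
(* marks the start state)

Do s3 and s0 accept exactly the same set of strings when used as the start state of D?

All states are reachable from the start state.
Start with accepting vs non-accepting: {s0,s1,s6} | {s2,s3,s4,s5,s7}.
On input 1, block {s2,s3,s4,s5,s7} splits into {s3,s5,s7} and {s2,s4}.
Stable partition: {s0,s1,s6} | {s3,s5,s7} | {s2,s4} — 3 equivalence classes.
s3 and s0 end up in different blocks, so they are distinguishable. For instance, the string 'ε' is accepted from only s0.

No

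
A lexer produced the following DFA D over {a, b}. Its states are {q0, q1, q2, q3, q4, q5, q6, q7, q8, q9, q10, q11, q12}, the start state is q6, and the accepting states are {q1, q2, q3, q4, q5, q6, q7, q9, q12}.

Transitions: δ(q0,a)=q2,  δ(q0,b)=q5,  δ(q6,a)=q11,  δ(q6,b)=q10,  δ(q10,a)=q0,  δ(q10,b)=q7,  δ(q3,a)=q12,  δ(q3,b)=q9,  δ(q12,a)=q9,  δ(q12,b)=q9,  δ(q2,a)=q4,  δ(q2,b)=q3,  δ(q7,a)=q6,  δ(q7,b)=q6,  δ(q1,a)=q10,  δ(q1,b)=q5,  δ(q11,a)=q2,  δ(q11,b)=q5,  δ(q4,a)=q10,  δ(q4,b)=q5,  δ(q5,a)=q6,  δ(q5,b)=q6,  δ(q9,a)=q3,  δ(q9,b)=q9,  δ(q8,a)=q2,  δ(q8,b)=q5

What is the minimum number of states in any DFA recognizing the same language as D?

7

First remove the unreachable states {q1,q8}; 11 states remain.
Initial partition by acceptance: {q2,q3,q4,q5,q6,q7,q9,q12} | {q0,q10,q11}.
On input a, block {q2,q3,q4,q5,q6,q7,q9,q12} splits into {q2,q3,q5,q7,q9,q12} and {q4,q6}.
Split {q2,q3,q5,q7,q9,q12} by δ(·,a) → {q2,q5,q7} and {q3,q9,q12}.
On input b, block {q2,q5,q7} splits into {q5,q7} and {q2}.
Refine {q0,q10,q11} on symbol a: members go to different blocks, giving {q0,q11} and {q10}.
Refine {q4,q6} on symbol a: members go to different blocks, giving {q4} and {q6}.
No further refinement is possible. Final partition (7 blocks): {q5,q7} | {q0,q11} | {q4} | {q3,q9,q12} | {q2} | {q10} | {q6}.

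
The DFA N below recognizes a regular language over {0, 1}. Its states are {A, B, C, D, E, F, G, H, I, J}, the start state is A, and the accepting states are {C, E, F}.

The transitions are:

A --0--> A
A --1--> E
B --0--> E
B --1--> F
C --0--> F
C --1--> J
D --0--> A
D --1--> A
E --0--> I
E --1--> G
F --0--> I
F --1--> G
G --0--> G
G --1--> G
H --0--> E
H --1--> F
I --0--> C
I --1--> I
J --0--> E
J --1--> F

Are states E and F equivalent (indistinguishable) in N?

Yes

Reachable states from the start: {A,C,E,F,G,I,J}. Unreachable: {B,D,H} — drop them.
Start with accepting vs non-accepting: {C,E,F} | {A,G,I,J}.
On input 0, block {C,E,F} splits into {E,F} and {C}.
On input 0, block {A,G,I,J} splits into {A,G} and {I} and {J}.
Refine {A,G} on symbol 1: members go to different blocks, giving {A} and {G}.
Stable partition: {E,F} | {A} | {C} | {I} | {J} | {G} — 6 equivalence classes.
E and F lie in the same block of the stable partition, so they are equivalent — no string distinguishes them.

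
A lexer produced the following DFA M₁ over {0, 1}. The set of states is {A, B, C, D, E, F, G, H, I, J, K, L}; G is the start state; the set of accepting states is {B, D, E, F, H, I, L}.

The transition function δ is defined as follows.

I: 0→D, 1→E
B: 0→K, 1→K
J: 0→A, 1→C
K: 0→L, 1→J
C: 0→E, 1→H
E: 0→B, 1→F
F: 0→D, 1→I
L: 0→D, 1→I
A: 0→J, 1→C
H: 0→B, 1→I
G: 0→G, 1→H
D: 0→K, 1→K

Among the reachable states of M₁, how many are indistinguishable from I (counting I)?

5

All states are reachable from the start state.
Start with accepting vs non-accepting: {B,D,E,F,H,I,L} | {A,C,G,J,K}.
On input 0, block {B,D,E,F,H,I,L} splits into {E,F,H,I,L} and {B,D}.
Refine {A,C,G,J,K} on symbol 0: members go to different blocks, giving {A,G,J} and {C,K}.
On input 1, block {A,G,J} splits into {A,J} and {G}.
On input 1, block {C,K} splits into {C} and {K}.
No further refinement is possible. Final partition (6 blocks): {E,F,H,I,L} | {A,J} | {B,D} | {C} | {G} | {K}.
State I belongs to the block {E,F,H,I,L}, which has 5 states.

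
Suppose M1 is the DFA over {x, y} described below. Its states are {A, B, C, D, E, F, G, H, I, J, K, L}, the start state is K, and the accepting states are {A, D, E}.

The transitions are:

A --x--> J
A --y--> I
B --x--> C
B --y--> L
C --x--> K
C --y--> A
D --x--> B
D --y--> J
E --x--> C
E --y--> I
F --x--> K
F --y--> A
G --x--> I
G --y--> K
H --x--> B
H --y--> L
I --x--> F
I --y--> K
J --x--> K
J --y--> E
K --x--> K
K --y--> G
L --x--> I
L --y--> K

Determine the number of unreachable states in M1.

4

No path from K leads to B, D, H, L; the other 8 states are all reachable.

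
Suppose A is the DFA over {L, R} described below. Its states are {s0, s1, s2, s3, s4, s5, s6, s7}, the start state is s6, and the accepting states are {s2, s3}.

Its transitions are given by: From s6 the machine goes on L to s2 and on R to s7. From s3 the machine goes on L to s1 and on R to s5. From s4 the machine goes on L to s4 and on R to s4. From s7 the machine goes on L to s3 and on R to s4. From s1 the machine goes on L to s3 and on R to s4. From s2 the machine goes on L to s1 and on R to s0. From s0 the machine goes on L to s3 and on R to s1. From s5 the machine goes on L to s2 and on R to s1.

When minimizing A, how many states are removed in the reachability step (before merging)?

Every one of the 8 states is reachable from s6.

0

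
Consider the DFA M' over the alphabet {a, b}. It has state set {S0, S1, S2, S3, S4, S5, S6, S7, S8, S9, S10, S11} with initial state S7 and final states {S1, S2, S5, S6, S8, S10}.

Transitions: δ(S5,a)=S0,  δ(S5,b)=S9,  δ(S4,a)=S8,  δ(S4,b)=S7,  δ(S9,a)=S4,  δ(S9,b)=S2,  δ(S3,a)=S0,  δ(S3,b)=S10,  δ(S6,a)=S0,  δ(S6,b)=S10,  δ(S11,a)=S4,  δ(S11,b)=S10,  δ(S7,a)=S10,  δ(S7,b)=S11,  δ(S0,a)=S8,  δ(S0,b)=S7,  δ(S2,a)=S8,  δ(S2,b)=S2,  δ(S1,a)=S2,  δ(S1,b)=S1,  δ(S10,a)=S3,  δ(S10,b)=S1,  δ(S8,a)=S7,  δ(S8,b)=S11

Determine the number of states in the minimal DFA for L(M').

7

States {S5,S6,S9} cannot be reached from the start state, so discard them.
P0 = {S1,S2,S8,S10} | {S0,S3,S4,S7,S11}.
Split {S1,S2,S8,S10} by δ(·,a) → {S1,S2} and {S8,S10}.
Split {S1,S2} by δ(·,a) → {S1} and {S2}.
Refine {S0,S3,S4,S7,S11} on symbol a: members go to different blocks, giving {S0,S4,S7} and {S3,S11}.
Split {S0,S4,S7} by δ(·,b) → {S0,S4} and {S7}.
On input a, block {S8,S10} splits into {S8} and {S10}.
No further refinement is possible. Final partition (7 blocks): {S1} | {S0,S4} | {S8} | {S2} | {S3,S11} | {S7} | {S10}.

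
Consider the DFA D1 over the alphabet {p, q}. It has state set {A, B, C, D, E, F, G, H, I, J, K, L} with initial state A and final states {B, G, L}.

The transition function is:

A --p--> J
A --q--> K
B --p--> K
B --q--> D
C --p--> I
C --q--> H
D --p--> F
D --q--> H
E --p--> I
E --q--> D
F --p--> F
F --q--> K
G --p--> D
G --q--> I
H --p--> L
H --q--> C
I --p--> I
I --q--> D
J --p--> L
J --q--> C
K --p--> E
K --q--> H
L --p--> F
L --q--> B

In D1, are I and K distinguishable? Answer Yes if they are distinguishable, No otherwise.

Reachable states from the start: {A,B,C,D,E,F,H,I,J,K,L}. Unreachable: {G} — drop them.
P0 = {B,L} | {A,C,D,E,F,H,I,J,K}.
Refine {B,L} on symbol q: members go to different blocks, giving {B} and {L}.
Split {A,C,D,E,F,H,I,J,K} by δ(·,p) → {A,C,D,E,F,I,K} and {H,J}.
On input p, block {A,C,D,E,F,I,K} splits into {C,D,E,F,I,K} and {A}.
Split {C,D,E,F,I,K} by δ(·,q) → {C,D,K} and {E,F,I}.
No further refinement is possible. Final partition (6 blocks): {B} | {C,D,K} | {L} | {H,J} | {A} | {E,F,I}.
I and K end up in different blocks, so they are distinguishable. For instance, the string 'qp' is accepted from only K.

Yes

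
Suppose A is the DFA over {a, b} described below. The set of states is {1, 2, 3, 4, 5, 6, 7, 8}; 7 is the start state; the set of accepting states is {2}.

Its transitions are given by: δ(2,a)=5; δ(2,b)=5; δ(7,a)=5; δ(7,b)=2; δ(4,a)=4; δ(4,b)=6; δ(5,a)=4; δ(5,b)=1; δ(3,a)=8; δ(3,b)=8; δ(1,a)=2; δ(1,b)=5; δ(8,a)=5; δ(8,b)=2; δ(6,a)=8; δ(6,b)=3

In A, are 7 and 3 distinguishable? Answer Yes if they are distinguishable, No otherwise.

Yes

P0 = {2} | {1,3,4,5,6,7,8}.
Split {1,3,4,5,6,7,8} by δ(·,a) → {3,4,5,6,7,8} and {1}.
Split {3,4,5,6,7,8} by δ(·,b) → {3,4,6} and {7,8} and {5}.
On input a, block {3,4,6} splits into {3,6} and {4}.
Split {3,6} by δ(·,b) → {3} and {6}.
Stable partition: {2} | {3} | {1} | {7,8} | {5} | {4} | {6} — 7 equivalence classes.
7 and 3 end up in different blocks, so they are distinguishable. For instance, the string 'b' is accepted from only 7.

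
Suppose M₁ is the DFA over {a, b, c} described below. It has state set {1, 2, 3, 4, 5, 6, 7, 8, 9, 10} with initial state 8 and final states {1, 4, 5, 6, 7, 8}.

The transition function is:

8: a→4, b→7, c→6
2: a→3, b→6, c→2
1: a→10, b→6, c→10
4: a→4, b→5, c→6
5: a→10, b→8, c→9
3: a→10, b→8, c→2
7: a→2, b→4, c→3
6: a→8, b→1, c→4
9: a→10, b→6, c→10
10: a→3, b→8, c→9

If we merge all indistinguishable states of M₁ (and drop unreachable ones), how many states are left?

3

P0 = {1,4,5,6,7,8} | {2,3,9,10}.
On input a, block {1,4,5,6,7,8} splits into {1,5,7} and {4,6,8}.
No further refinement is possible. Final partition (3 blocks): {1,5,7} | {2,3,9,10} | {4,6,8}.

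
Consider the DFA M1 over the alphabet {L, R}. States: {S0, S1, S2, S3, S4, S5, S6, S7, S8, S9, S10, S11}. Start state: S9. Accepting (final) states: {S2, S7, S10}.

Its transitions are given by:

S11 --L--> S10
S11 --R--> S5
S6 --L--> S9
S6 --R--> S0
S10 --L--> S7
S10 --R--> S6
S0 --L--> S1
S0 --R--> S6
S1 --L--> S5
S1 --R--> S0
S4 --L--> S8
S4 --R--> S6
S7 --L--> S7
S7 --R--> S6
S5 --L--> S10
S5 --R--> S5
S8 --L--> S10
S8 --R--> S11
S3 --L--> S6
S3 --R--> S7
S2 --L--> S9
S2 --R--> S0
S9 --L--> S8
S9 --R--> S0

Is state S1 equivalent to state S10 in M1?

Reachable states from the start: {S0,S1,S5,S6,S7,S8,S9,S10,S11}. Unreachable: {S2,S3,S4} — drop them.
Initial partition by acceptance: {S7,S10} | {S0,S1,S5,S6,S8,S9,S11}.
On input L, block {S0,S1,S5,S6,S8,S9,S11} splits into {S0,S1,S6,S9} and {S5,S8,S11}.
Refine {S0,S1,S6,S9} on symbol L: members go to different blocks, giving {S0,S6} and {S1,S9}.
No further refinement is possible. Final partition (4 blocks): {S7,S10} | {S0,S6} | {S5,S8,S11} | {S1,S9}.
S1 and S10 end up in different blocks, so they are distinguishable. For instance, the string 'ε' is accepted from only S10.

No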